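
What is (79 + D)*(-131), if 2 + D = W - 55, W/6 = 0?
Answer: -2882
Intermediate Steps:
W = 0 (W = 6*0 = 0)
D = -57 (D = -2 + (0 - 55) = -2 - 55 = -57)
(79 + D)*(-131) = (79 - 57)*(-131) = 22*(-131) = -2882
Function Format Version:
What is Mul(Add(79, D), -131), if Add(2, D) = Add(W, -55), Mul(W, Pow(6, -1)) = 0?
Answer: -2882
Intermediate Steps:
W = 0 (W = Mul(6, 0) = 0)
D = -57 (D = Add(-2, Add(0, -55)) = Add(-2, -55) = -57)
Mul(Add(79, D), -131) = Mul(Add(79, -57), -131) = Mul(22, -131) = -2882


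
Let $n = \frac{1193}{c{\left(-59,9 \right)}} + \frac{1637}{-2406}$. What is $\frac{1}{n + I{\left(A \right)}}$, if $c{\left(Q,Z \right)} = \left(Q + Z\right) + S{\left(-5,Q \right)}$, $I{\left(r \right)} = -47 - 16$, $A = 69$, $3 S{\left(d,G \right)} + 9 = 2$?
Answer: $- \frac{377742}{32665829} \approx -0.011564$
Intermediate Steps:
$S{\left(d,G \right)} = - \frac{7}{3}$ ($S{\left(d,G \right)} = -3 + \frac{1}{3} \cdot 2 = -3 + \frac{2}{3} = - \frac{7}{3}$)
$I{\left(r \right)} = -63$ ($I{\left(r \right)} = -47 - 16 = -63$)
$c{\left(Q,Z \right)} = - \frac{7}{3} + Q + Z$ ($c{\left(Q,Z \right)} = \left(Q + Z\right) - \frac{7}{3} = - \frac{7}{3} + Q + Z$)
$n = - \frac{8868083}{377742}$ ($n = \frac{1193}{- \frac{7}{3} - 59 + 9} + \frac{1637}{-2406} = \frac{1193}{- \frac{157}{3}} + 1637 \left(- \frac{1}{2406}\right) = 1193 \left(- \frac{3}{157}\right) - \frac{1637}{2406} = - \frac{3579}{157} - \frac{1637}{2406} = - \frac{8868083}{377742} \approx -23.477$)
$\frac{1}{n + I{\left(A \right)}} = \frac{1}{- \frac{8868083}{377742} - 63} = \frac{1}{- \frac{32665829}{377742}} = - \frac{377742}{32665829}$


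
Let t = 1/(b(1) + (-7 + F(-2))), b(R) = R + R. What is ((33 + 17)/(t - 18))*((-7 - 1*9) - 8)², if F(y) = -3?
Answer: -46080/29 ≈ -1589.0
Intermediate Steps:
b(R) = 2*R
t = -⅛ (t = 1/(2*1 + (-7 - 3)) = 1/(2 - 10) = 1/(-8) = -⅛ ≈ -0.12500)
((33 + 17)/(t - 18))*((-7 - 1*9) - 8)² = ((33 + 17)/(-⅛ - 18))*((-7 - 1*9) - 8)² = (50/(-145/8))*((-7 - 9) - 8)² = (50*(-8/145))*(-16 - 8)² = -80/29*(-24)² = -80/29*576 = -46080/29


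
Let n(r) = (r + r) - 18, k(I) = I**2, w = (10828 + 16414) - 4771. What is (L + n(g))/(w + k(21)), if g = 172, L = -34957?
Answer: -34631/22912 ≈ -1.5115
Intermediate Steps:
w = 22471 (w = 27242 - 4771 = 22471)
n(r) = -18 + 2*r (n(r) = 2*r - 18 = -18 + 2*r)
(L + n(g))/(w + k(21)) = (-34957 + (-18 + 2*172))/(22471 + 21**2) = (-34957 + (-18 + 344))/(22471 + 441) = (-34957 + 326)/22912 = -34631*1/22912 = -34631/22912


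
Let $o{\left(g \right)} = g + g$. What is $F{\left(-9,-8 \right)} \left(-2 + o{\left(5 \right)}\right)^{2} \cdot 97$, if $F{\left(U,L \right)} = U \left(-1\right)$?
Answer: $55872$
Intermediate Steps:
$o{\left(g \right)} = 2 g$
$F{\left(U,L \right)} = - U$
$F{\left(-9,-8 \right)} \left(-2 + o{\left(5 \right)}\right)^{2} \cdot 97 = \left(-1\right) \left(-9\right) \left(-2 + 2 \cdot 5\right)^{2} \cdot 97 = 9 \left(-2 + 10\right)^{2} \cdot 97 = 9 \cdot 8^{2} \cdot 97 = 9 \cdot 64 \cdot 97 = 576 \cdot 97 = 55872$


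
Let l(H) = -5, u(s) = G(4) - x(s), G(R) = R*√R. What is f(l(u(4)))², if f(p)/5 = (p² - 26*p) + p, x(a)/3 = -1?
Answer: 562500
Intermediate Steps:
x(a) = -3 (x(a) = 3*(-1) = -3)
G(R) = R^(3/2)
u(s) = 11 (u(s) = 4^(3/2) - 1*(-3) = 8 + 3 = 11)
f(p) = -125*p + 5*p² (f(p) = 5*((p² - 26*p) + p) = 5*(p² - 25*p) = -125*p + 5*p²)
f(l(u(4)))² = (5*(-5)*(-25 - 5))² = (5*(-5)*(-30))² = 750² = 562500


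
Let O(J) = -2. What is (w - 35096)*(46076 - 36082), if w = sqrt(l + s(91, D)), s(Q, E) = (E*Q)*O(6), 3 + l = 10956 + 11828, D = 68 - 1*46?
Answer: -350749424 + 9994*sqrt(18777) ≈ -3.4938e+8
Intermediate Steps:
D = 22 (D = 68 - 46 = 22)
l = 22781 (l = -3 + (10956 + 11828) = -3 + 22784 = 22781)
s(Q, E) = -2*E*Q (s(Q, E) = (E*Q)*(-2) = -2*E*Q)
w = sqrt(18777) (w = sqrt(22781 - 2*22*91) = sqrt(22781 - 4004) = sqrt(18777) ≈ 137.03)
(w - 35096)*(46076 - 36082) = (sqrt(18777) - 35096)*(46076 - 36082) = (-35096 + sqrt(18777))*9994 = -350749424 + 9994*sqrt(18777)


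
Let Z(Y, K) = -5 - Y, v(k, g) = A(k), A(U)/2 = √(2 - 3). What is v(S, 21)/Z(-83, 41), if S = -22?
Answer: I/39 ≈ 0.025641*I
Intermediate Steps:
A(U) = 2*I (A(U) = 2*√(2 - 3) = 2*√(-1) = 2*I)
v(k, g) = 2*I
v(S, 21)/Z(-83, 41) = (2*I)/(-5 - 1*(-83)) = (2*I)/(-5 + 83) = (2*I)/78 = (2*I)*(1/78) = I/39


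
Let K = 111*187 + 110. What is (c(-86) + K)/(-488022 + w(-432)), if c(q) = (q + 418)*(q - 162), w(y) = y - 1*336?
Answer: 61469/488790 ≈ 0.12576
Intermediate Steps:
w(y) = -336 + y (w(y) = y - 336 = -336 + y)
c(q) = (-162 + q)*(418 + q) (c(q) = (418 + q)*(-162 + q) = (-162 + q)*(418 + q))
K = 20867 (K = 20757 + 110 = 20867)
(c(-86) + K)/(-488022 + w(-432)) = ((-67716 + (-86)**2 + 256*(-86)) + 20867)/(-488022 + (-336 - 432)) = ((-67716 + 7396 - 22016) + 20867)/(-488022 - 768) = (-82336 + 20867)/(-488790) = -61469*(-1/488790) = 61469/488790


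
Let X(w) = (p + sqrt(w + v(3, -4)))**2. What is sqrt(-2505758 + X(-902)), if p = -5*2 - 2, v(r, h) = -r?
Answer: sqrt(-2505758 + (-12 + I*sqrt(905))**2) ≈ 0.23 - 1583.2*I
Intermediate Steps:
p = -12 (p = -10 - 2 = -12)
X(w) = (-12 + sqrt(-3 + w))**2 (X(w) = (-12 + sqrt(w - 1*3))**2 = (-12 + sqrt(w - 3))**2 = (-12 + sqrt(-3 + w))**2)
sqrt(-2505758 + X(-902)) = sqrt(-2505758 + (-12 + sqrt(-3 - 902))**2) = sqrt(-2505758 + (-12 + sqrt(-905))**2) = sqrt(-2505758 + (-12 + I*sqrt(905))**2)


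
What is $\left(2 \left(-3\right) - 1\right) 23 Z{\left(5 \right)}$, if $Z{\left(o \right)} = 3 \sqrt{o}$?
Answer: $- 483 \sqrt{5} \approx -1080.0$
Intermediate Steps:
$\left(2 \left(-3\right) - 1\right) 23 Z{\left(5 \right)} = \left(2 \left(-3\right) - 1\right) 23 \cdot 3 \sqrt{5} = \left(-6 - 1\right) 23 \cdot 3 \sqrt{5} = \left(-7\right) 23 \cdot 3 \sqrt{5} = - 161 \cdot 3 \sqrt{5} = - 483 \sqrt{5}$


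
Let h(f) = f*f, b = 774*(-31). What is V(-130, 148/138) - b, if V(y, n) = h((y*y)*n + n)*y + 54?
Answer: -203343994563352/4761 ≈ -4.2710e+10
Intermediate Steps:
b = -23994
h(f) = f²
V(y, n) = 54 + y*(n + n*y²)² (V(y, n) = ((y*y)*n + n)²*y + 54 = (y²*n + n)²*y + 54 = (n*y² + n)²*y + 54 = (n + n*y²)²*y + 54 = y*(n + n*y²)² + 54 = 54 + y*(n + n*y²)²)
V(-130, 148/138) - b = (54 - 130*(148/138)²*(1 + (-130)²)²) - 1*(-23994) = (54 - 130*(148*(1/138))²*(1 + 16900)²) + 23994 = (54 - 130*(74/69)²*16901²) + 23994 = (54 - 130*5476/4761*285643801) + 23994 = (54 - 203344109055880/4761) + 23994 = -203344108798786/4761 + 23994 = -203343994563352/4761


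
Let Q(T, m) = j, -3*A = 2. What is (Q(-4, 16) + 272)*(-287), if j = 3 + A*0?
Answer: -78925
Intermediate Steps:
A = -⅔ (A = -⅓*2 = -⅔ ≈ -0.66667)
j = 3 (j = 3 - ⅔*0 = 3 + 0 = 3)
Q(T, m) = 3
(Q(-4, 16) + 272)*(-287) = (3 + 272)*(-287) = 275*(-287) = -78925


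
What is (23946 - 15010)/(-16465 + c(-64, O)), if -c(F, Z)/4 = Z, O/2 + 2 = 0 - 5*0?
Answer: -8936/16449 ≈ -0.54325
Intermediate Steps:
O = -4 (O = -4 + 2*(0 - 5*0) = -4 + 2*(0 + 0) = -4 + 2*0 = -4 + 0 = -4)
c(F, Z) = -4*Z
(23946 - 15010)/(-16465 + c(-64, O)) = (23946 - 15010)/(-16465 - 4*(-4)) = 8936/(-16465 + 16) = 8936/(-16449) = 8936*(-1/16449) = -8936/16449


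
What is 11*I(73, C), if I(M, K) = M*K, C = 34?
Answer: 27302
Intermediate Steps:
I(M, K) = K*M
11*I(73, C) = 11*(34*73) = 11*2482 = 27302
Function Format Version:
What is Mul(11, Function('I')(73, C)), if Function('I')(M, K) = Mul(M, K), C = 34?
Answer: 27302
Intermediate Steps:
Function('I')(M, K) = Mul(K, M)
Mul(11, Function('I')(73, C)) = Mul(11, Mul(34, 73)) = Mul(11, 2482) = 27302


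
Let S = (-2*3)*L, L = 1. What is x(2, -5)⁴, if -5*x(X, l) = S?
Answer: 1296/625 ≈ 2.0736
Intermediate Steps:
S = -6 (S = -2*3*1 = -6*1 = -6)
x(X, l) = 6/5 (x(X, l) = -⅕*(-6) = 6/5)
x(2, -5)⁴ = (6/5)⁴ = 1296/625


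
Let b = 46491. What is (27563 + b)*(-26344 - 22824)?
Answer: -3641087072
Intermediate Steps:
(27563 + b)*(-26344 - 22824) = (27563 + 46491)*(-26344 - 22824) = 74054*(-49168) = -3641087072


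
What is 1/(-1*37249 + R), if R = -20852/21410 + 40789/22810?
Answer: -48836210/1819060220453 ≈ -2.6847e-5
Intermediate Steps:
R = 39765837/48836210 (R = -20852*1/21410 + 40789*(1/22810) = -10426/10705 + 40789/22810 = 39765837/48836210 ≈ 0.81427)
1/(-1*37249 + R) = 1/(-1*37249 + 39765837/48836210) = 1/(-37249 + 39765837/48836210) = 1/(-1819060220453/48836210) = -48836210/1819060220453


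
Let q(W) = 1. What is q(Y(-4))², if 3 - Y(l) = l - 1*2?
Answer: 1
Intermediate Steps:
Y(l) = 5 - l (Y(l) = 3 - (l - 1*2) = 3 - (l - 2) = 3 - (-2 + l) = 3 + (2 - l) = 5 - l)
q(Y(-4))² = 1² = 1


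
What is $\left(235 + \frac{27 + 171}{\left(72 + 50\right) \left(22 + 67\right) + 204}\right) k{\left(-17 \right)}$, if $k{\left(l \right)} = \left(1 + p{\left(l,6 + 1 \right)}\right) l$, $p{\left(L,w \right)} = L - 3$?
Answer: $\frac{419862532}{5531} \approx 75911.0$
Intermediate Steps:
$p{\left(L,w \right)} = -3 + L$
$k{\left(l \right)} = l \left(-2 + l\right)$ ($k{\left(l \right)} = \left(1 + \left(-3 + l\right)\right) l = \left(-2 + l\right) l = l \left(-2 + l\right)$)
$\left(235 + \frac{27 + 171}{\left(72 + 50\right) \left(22 + 67\right) + 204}\right) k{\left(-17 \right)} = \left(235 + \frac{27 + 171}{\left(72 + 50\right) \left(22 + 67\right) + 204}\right) \left(- 17 \left(-2 - 17\right)\right) = \left(235 + \frac{198}{122 \cdot 89 + 204}\right) \left(\left(-17\right) \left(-19\right)\right) = \left(235 + \frac{198}{10858 + 204}\right) 323 = \left(235 + \frac{198}{11062}\right) 323 = \left(235 + 198 \cdot \frac{1}{11062}\right) 323 = \left(235 + \frac{99}{5531}\right) 323 = \frac{1299884}{5531} \cdot 323 = \frac{419862532}{5531}$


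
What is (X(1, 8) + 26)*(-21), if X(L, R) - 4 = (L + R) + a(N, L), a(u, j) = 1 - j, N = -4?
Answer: -819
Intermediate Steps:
X(L, R) = 5 + R (X(L, R) = 4 + ((L + R) + (1 - L)) = 4 + (1 + R) = 5 + R)
(X(1, 8) + 26)*(-21) = ((5 + 8) + 26)*(-21) = (13 + 26)*(-21) = 39*(-21) = -819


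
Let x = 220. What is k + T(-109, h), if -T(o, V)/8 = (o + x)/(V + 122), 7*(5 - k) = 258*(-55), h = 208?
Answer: 781339/385 ≈ 2029.5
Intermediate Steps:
k = 14225/7 (k = 5 - 258*(-55)/7 = 5 - 1/7*(-14190) = 5 + 14190/7 = 14225/7 ≈ 2032.1)
T(o, V) = -8*(220 + o)/(122 + V) (T(o, V) = -8*(o + 220)/(V + 122) = -8*(220 + o)/(122 + V))
k + T(-109, h) = 14225/7 + 8*(-220 - 1*(-109))/(122 + 208) = 14225/7 + 8*(-220 + 109)/330 = 14225/7 + 8*(1/330)*(-111) = 14225/7 - 148/55 = 781339/385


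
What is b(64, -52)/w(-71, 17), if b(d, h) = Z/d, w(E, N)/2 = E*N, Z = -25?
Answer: 25/154496 ≈ 0.00016182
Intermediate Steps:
w(E, N) = 2*E*N (w(E, N) = 2*(E*N) = 2*E*N)
b(d, h) = -25/d
b(64, -52)/w(-71, 17) = (-25/64)/((2*(-71)*17)) = -25*1/64/(-2414) = -25/64*(-1/2414) = 25/154496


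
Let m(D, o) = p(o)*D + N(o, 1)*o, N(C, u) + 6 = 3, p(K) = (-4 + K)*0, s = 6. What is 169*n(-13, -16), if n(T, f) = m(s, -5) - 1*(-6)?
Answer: 3549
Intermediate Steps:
p(K) = 0
N(C, u) = -3 (N(C, u) = -6 + 3 = -3)
m(D, o) = -3*o (m(D, o) = 0*D - 3*o = 0 - 3*o = -3*o)
n(T, f) = 21 (n(T, f) = -3*(-5) - 1*(-6) = 15 + 6 = 21)
169*n(-13, -16) = 169*21 = 3549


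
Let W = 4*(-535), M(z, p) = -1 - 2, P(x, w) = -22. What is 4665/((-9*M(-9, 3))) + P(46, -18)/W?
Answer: 1663949/9630 ≈ 172.79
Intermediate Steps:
M(z, p) = -3
W = -2140
4665/((-9*M(-9, 3))) + P(46, -18)/W = 4665/((-9*(-3))) - 22/(-2140) = 4665/27 - 22*(-1/2140) = 4665*(1/27) + 11/1070 = 1555/9 + 11/1070 = 1663949/9630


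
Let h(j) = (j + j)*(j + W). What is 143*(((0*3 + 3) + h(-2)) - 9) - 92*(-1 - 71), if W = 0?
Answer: 6910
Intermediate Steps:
h(j) = 2*j² (h(j) = (j + j)*(j + 0) = (2*j)*j = 2*j²)
143*(((0*3 + 3) + h(-2)) - 9) - 92*(-1 - 71) = 143*(((0*3 + 3) + 2*(-2)²) - 9) - 92*(-1 - 71) = 143*(((0 + 3) + 2*4) - 9) - 92*(-72) = 143*((3 + 8) - 9) + 6624 = 143*(11 - 9) + 6624 = 143*2 + 6624 = 286 + 6624 = 6910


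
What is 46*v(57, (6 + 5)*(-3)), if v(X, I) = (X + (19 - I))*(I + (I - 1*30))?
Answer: -481344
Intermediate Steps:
v(X, I) = (-30 + 2*I)*(19 + X - I) (v(X, I) = (19 + X - I)*(I + (I - 30)) = (19 + X - I)*(I + (-30 + I)) = (19 + X - I)*(-30 + 2*I) = (-30 + 2*I)*(19 + X - I))
46*v(57, (6 + 5)*(-3)) = 46*(-570 - 30*57 - 2*9*(6 + 5)² + 68*((6 + 5)*(-3)) + 2*((6 + 5)*(-3))*57) = 46*(-570 - 1710 - 2*(11*(-3))² + 68*(11*(-3)) + 2*(11*(-3))*57) = 46*(-570 - 1710 - 2*(-33)² + 68*(-33) + 2*(-33)*57) = 46*(-570 - 1710 - 2*1089 - 2244 - 3762) = 46*(-570 - 1710 - 2178 - 2244 - 3762) = 46*(-10464) = -481344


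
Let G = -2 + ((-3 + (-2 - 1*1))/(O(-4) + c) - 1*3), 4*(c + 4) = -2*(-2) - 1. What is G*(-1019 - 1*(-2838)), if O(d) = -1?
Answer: -6527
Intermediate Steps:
c = -13/4 (c = -4 + (-2*(-2) - 1)/4 = -4 + (4 - 1)/4 = -4 + (1/4)*3 = -4 + 3/4 = -13/4 ≈ -3.2500)
G = -61/17 (G = -2 + ((-3 + (-2 - 1*1))/(-1 - 13/4) - 1*3) = -2 + ((-3 + (-2 - 1))/(-17/4) - 3) = -2 + ((-3 - 3)*(-4/17) - 3) = -2 + (-6*(-4/17) - 3) = -2 + (24/17 - 3) = -2 - 27/17 = -61/17 ≈ -3.5882)
G*(-1019 - 1*(-2838)) = -61*(-1019 - 1*(-2838))/17 = -61*(-1019 + 2838)/17 = -61/17*1819 = -6527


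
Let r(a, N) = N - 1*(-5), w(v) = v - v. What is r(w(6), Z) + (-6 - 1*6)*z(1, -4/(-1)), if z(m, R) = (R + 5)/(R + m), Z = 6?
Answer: -53/5 ≈ -10.600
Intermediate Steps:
w(v) = 0
r(a, N) = 5 + N (r(a, N) = N + 5 = 5 + N)
z(m, R) = (5 + R)/(R + m)
r(w(6), Z) + (-6 - 1*6)*z(1, -4/(-1)) = (5 + 6) + (-6 - 1*6)*((5 - 4/(-1))/(-4/(-1) + 1)) = 11 + (-6 - 6)*((5 - 4*(-1))/(-4*(-1) + 1)) = 11 - 12*(5 + 4)/(4 + 1) = 11 - 12*9/5 = 11 - 108/5 = -53/5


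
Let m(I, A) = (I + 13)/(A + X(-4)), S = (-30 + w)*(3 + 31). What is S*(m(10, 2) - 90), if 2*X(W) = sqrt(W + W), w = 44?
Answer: 476*(-90*sqrt(2) + 157*I)/(sqrt(2) - 2*I) ≈ -39191.0 - 2580.5*I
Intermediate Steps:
S = 476 (S = (-30 + 44)*(3 + 31) = 14*34 = 476)
X(W) = sqrt(2)*sqrt(W)/2 (X(W) = sqrt(W + W)/2 = sqrt(2*W)/2 = (sqrt(2)*sqrt(W))/2 = sqrt(2)*sqrt(W)/2)
m(I, A) = (13 + I)/(A + I*sqrt(2)) (m(I, A) = (I + 13)/(A + sqrt(2)*sqrt(-4)/2) = (13 + I)/(A + sqrt(2)*(2*I)/2) = (13 + I)/(A + I*sqrt(2)))
S*(m(10, 2) - 90) = 476*((13 + 10)/(2 + I*sqrt(2)) - 90) = 476*(23/(2 + I*sqrt(2)) - 90) = 476*(-90 + 23/(2 + I*sqrt(2))) = -42840 + 10948/(2 + I*sqrt(2))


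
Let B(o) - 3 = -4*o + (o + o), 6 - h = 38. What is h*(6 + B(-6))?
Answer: -672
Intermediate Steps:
h = -32 (h = 6 - 1*38 = 6 - 38 = -32)
B(o) = 3 - 2*o (B(o) = 3 + (-4*o + (o + o)) = 3 + (-4*o + 2*o) = 3 - 2*o)
h*(6 + B(-6)) = -32*(6 + (3 - 2*(-6))) = -32*(6 + (3 + 12)) = -32*(6 + 15) = -32*21 = -672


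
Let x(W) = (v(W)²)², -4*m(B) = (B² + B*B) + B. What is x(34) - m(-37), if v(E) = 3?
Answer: 3025/4 ≈ 756.25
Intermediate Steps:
m(B) = -B²/2 - B/4 (m(B) = -((B² + B*B) + B)/4 = -((B² + B²) + B)/4 = -(2*B² + B)/4 = -(B + 2*B²)/4 = -B²/2 - B/4)
x(W) = 81 (x(W) = (3²)² = 9² = 81)
x(34) - m(-37) = 81 - (-1)*(-37)*(1 + 2*(-37))/4 = 81 - (-1)*(-37)*(1 - 74)/4 = 81 - (-1)*(-37)*(-73)/4 = 81 - 1*(-2701/4) = 81 + 2701/4 = 3025/4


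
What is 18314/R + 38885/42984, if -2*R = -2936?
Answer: 211073039/15775128 ≈ 13.380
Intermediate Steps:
R = 1468 (R = -1/2*(-2936) = 1468)
18314/R + 38885/42984 = 18314/1468 + 38885/42984 = 18314*(1/1468) + 38885*(1/42984) = 9157/734 + 38885/42984 = 211073039/15775128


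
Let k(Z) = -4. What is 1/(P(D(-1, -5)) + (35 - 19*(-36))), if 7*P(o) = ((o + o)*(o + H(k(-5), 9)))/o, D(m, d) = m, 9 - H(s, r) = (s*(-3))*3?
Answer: 1/711 ≈ 0.0014065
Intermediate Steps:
H(s, r) = 9 + 9*s (H(s, r) = 9 - s*(-3)*3 = 9 - (-3*s)*3 = 9 - (-9)*s = 9 + 9*s)
P(o) = -54/7 + 2*o/7 (P(o) = (((o + o)*(o + (9 + 9*(-4))))/o)/7 = (((2*o)*(o + (9 - 36)))/o)/7 = (((2*o)*(o - 27))/o)/7 = (((2*o)*(-27 + o))/o)/7 = ((2*o*(-27 + o))/o)/7 = (-54 + 2*o)/7 = -54/7 + 2*o/7)
1/(P(D(-1, -5)) + (35 - 19*(-36))) = 1/((-54/7 + (2/7)*(-1)) + (35 - 19*(-36))) = 1/((-54/7 - 2/7) + (35 + 684)) = 1/(-8 + 719) = 1/711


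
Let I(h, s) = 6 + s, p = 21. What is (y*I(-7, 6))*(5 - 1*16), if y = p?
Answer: -2772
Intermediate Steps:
y = 21
(y*I(-7, 6))*(5 - 1*16) = (21*(6 + 6))*(5 - 1*16) = (21*12)*(5 - 16) = 252*(-11) = -2772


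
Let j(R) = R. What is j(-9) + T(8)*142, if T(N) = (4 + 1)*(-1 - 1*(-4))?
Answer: 2121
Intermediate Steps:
T(N) = 15 (T(N) = 5*(-1 + 4) = 5*3 = 15)
j(-9) + T(8)*142 = -9 + 15*142 = -9 + 2130 = 2121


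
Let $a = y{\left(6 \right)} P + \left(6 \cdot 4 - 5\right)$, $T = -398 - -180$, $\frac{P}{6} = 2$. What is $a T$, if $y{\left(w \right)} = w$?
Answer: $-19838$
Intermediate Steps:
$P = 12$ ($P = 6 \cdot 2 = 12$)
$T = -218$ ($T = -398 + 180 = -218$)
$a = 91$ ($a = 6 \cdot 12 + \left(6 \cdot 4 - 5\right) = 72 + \left(24 - 5\right) = 72 + 19 = 91$)
$a T = 91 \left(-218\right) = -19838$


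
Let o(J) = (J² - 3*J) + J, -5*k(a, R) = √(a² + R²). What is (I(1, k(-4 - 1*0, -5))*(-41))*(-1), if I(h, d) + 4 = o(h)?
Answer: -205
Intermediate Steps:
k(a, R) = -√(R² + a²)/5 (k(a, R) = -√(a² + R²)/5 = -√(R² + a²)/5)
o(J) = J² - 2*J
I(h, d) = -4 + h*(-2 + h)
(I(1, k(-4 - 1*0, -5))*(-41))*(-1) = ((-4 + 1*(-2 + 1))*(-41))*(-1) = ((-4 + 1*(-1))*(-41))*(-1) = ((-4 - 1)*(-41))*(-1) = -5*(-41)*(-1) = 205*(-1) = -205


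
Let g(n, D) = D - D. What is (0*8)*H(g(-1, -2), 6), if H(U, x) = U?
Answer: 0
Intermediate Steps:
g(n, D) = 0
(0*8)*H(g(-1, -2), 6) = (0*8)*0 = 0*0 = 0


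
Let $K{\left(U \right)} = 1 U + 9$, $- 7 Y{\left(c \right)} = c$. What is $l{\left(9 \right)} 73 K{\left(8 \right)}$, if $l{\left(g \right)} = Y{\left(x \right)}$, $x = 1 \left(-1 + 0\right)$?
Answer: $\frac{1241}{7} \approx 177.29$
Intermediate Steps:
$x = -1$ ($x = 1 \left(-1\right) = -1$)
$Y{\left(c \right)} = - \frac{c}{7}$
$l{\left(g \right)} = \frac{1}{7}$ ($l{\left(g \right)} = \left(- \frac{1}{7}\right) \left(-1\right) = \frac{1}{7}$)
$K{\left(U \right)} = 9 + U$ ($K{\left(U \right)} = U + 9 = 9 + U$)
$l{\left(9 \right)} 73 K{\left(8 \right)} = \frac{1}{7} \cdot 73 \left(9 + 8\right) = \frac{73}{7} \cdot 17 = \frac{1241}{7}$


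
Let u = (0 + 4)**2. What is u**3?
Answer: 4096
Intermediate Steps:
u = 16 (u = 4**2 = 16)
u**3 = 16**3 = 4096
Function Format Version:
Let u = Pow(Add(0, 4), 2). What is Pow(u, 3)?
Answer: 4096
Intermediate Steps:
u = 16 (u = Pow(4, 2) = 16)
Pow(u, 3) = Pow(16, 3) = 4096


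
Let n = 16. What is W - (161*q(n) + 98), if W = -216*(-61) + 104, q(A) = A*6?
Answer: -2274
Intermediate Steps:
q(A) = 6*A
W = 13280 (W = 13176 + 104 = 13280)
W - (161*q(n) + 98) = 13280 - (161*(6*16) + 98) = 13280 - (161*96 + 98) = 13280 - (15456 + 98) = 13280 - 1*15554 = 13280 - 15554 = -2274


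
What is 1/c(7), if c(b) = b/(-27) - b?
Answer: -27/196 ≈ -0.13776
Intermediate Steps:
c(b) = -28*b/27 (c(b) = b*(-1/27) - b = -b/27 - b = -28*b/27)
1/c(7) = 1/(-28/27*7) = 1/(-196/27) = -27/196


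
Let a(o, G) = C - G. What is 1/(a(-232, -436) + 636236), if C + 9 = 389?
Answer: 1/637052 ≈ 1.5697e-6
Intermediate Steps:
C = 380 (C = -9 + 389 = 380)
a(o, G) = 380 - G
1/(a(-232, -436) + 636236) = 1/((380 - 1*(-436)) + 636236) = 1/((380 + 436) + 636236) = 1/(816 + 636236) = 1/637052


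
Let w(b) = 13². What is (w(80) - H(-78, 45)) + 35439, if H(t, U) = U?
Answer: 35563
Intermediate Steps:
w(b) = 169
(w(80) - H(-78, 45)) + 35439 = (169 - 1*45) + 35439 = (169 - 45) + 35439 = 124 + 35439 = 35563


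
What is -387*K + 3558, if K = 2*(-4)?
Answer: 6654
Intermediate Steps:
K = -8
-387*K + 3558 = -387*(-8) + 3558 = 3096 + 3558 = 6654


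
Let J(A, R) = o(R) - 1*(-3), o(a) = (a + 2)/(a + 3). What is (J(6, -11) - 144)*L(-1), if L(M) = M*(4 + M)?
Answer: 3357/8 ≈ 419.63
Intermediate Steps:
o(a) = (2 + a)/(3 + a)
J(A, R) = 3 + (2 + R)/(3 + R) (J(A, R) = (2 + R)/(3 + R) - 1*(-3) = (2 + R)/(3 + R) + 3 = 3 + (2 + R)/(3 + R))
(J(6, -11) - 144)*L(-1) = ((11 + 4*(-11))/(3 - 11) - 144)*(-(4 - 1)) = ((11 - 44)/(-8) - 144)*(-1*3) = (-⅛*(-33) - 144)*(-3) = (33/8 - 144)*(-3) = -1119/8*(-3) = 3357/8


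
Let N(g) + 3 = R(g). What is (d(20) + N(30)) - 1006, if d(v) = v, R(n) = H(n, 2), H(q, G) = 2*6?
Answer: -977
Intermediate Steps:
H(q, G) = 12
R(n) = 12
N(g) = 9 (N(g) = -3 + 12 = 9)
(d(20) + N(30)) - 1006 = (20 + 9) - 1006 = 29 - 1006 = -977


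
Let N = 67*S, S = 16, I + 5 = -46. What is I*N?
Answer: -54672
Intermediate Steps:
I = -51 (I = -5 - 46 = -51)
N = 1072 (N = 67*16 = 1072)
I*N = -51*1072 = -54672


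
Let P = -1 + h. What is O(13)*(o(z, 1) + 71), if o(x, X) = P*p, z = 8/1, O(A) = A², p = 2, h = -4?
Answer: 10309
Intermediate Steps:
P = -5 (P = -1 - 4 = -5)
z = 8 (z = 8*1 = 8)
o(x, X) = -10 (o(x, X) = -5*2 = -10)
O(13)*(o(z, 1) + 71) = 13²*(-10 + 71) = 169*61 = 10309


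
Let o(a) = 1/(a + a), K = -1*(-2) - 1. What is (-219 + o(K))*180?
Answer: -39330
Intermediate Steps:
K = 1 (K = 2 - 1 = 1)
o(a) = 1/(2*a)
(-219 + o(K))*180 = (-219 + (½)/1)*180 = (-219 + (½)*1)*180 = (-219 + ½)*180 = -437/2*180 = -39330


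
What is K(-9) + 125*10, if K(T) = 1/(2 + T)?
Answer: 8749/7 ≈ 1249.9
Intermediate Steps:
K(-9) + 125*10 = 1/(2 - 9) + 125*10 = 1/(-7) + 1250 = -⅐ + 1250 = 8749/7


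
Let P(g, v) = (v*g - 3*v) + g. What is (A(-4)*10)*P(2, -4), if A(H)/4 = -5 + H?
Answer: -2160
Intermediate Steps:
P(g, v) = g - 3*v + g*v (P(g, v) = (g*v - 3*v) + g = (-3*v + g*v) + g = g - 3*v + g*v)
A(H) = -20 + 4*H (A(H) = 4*(-5 + H) = -20 + 4*H)
(A(-4)*10)*P(2, -4) = ((-20 + 4*(-4))*10)*(2 - 3*(-4) + 2*(-4)) = ((-20 - 16)*10)*(2 + 12 - 8) = -36*10*6 = -360*6 = -2160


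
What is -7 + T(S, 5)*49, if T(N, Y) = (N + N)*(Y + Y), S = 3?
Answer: 2933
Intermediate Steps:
T(N, Y) = 4*N*Y (T(N, Y) = (2*N)*(2*Y) = 4*N*Y)
-7 + T(S, 5)*49 = -7 + (4*3*5)*49 = -7 + 60*49 = -7 + 2940 = 2933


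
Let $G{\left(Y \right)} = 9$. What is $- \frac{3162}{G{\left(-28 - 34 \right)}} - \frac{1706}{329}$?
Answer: $- \frac{351884}{987} \approx -356.52$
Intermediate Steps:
$- \frac{3162}{G{\left(-28 - 34 \right)}} - \frac{1706}{329} = - \frac{3162}{9} - \frac{1706}{329} = \left(-3162\right) \frac{1}{9} - \frac{1706}{329} = - \frac{1054}{3} - \frac{1706}{329} = - \frac{351884}{987}$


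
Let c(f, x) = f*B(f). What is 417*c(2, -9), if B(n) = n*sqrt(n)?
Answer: 1668*sqrt(2) ≈ 2358.9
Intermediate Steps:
B(n) = n**(3/2)
c(f, x) = f**(5/2) (c(f, x) = f*f**(3/2) = f**(5/2))
417*c(2, -9) = 417*2**(5/2) = 417*(4*sqrt(2)) = 1668*sqrt(2)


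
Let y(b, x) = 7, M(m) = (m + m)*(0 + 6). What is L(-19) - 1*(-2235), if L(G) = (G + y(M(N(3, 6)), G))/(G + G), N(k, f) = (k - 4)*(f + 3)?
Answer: 42471/19 ≈ 2235.3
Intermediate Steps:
N(k, f) = (-4 + k)*(3 + f)
M(m) = 12*m (M(m) = (2*m)*6 = 12*m)
L(G) = (7 + G)/(2*G) (L(G) = (G + 7)/(G + G) = (7 + G)/((2*G)) = (7 + G)*(1/(2*G)) = (7 + G)/(2*G))
L(-19) - 1*(-2235) = (½)*(7 - 19)/(-19) - 1*(-2235) = (½)*(-1/19)*(-12) + 2235 = 6/19 + 2235 = 42471/19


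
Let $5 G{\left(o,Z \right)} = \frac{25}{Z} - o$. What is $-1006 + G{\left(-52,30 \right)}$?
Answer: $- \frac{29863}{30} \approx -995.43$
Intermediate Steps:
$G{\left(o,Z \right)} = \frac{5}{Z} - \frac{o}{5}$ ($G{\left(o,Z \right)} = \frac{\frac{25}{Z} - o}{5} = \frac{- o + \frac{25}{Z}}{5} = \frac{5}{Z} - \frac{o}{5}$)
$-1006 + G{\left(-52,30 \right)} = -1006 + \left(\frac{5}{30} - - \frac{52}{5}\right) = -1006 + \left(5 \cdot \frac{1}{30} + \frac{52}{5}\right) = -1006 + \left(\frac{1}{6} + \frac{52}{5}\right) = -1006 + \frac{317}{30} = - \frac{29863}{30}$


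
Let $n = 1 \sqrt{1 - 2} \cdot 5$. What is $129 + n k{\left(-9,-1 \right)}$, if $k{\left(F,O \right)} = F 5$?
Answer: $129 - 225 i \approx 129.0 - 225.0 i$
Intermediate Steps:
$k{\left(F,O \right)} = 5 F$
$n = 5 i$ ($n = 1 \sqrt{-1} \cdot 5 = 1 i 5 = i 5 = 5 i \approx 5.0 i$)
$129 + n k{\left(-9,-1 \right)} = 129 + 5 i 5 \left(-9\right) = 129 + 5 i \left(-45\right) = 129 - 225 i$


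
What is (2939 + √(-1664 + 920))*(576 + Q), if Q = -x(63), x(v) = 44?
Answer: 1563548 + 1064*I*√186 ≈ 1.5635e+6 + 14511.0*I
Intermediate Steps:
Q = -44 (Q = -1*44 = -44)
(2939 + √(-1664 + 920))*(576 + Q) = (2939 + √(-1664 + 920))*(576 - 44) = (2939 + √(-744))*532 = (2939 + 2*I*√186)*532 = 1563548 + 1064*I*√186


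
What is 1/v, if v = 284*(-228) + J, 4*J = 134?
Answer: -2/129437 ≈ -1.5452e-5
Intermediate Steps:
J = 67/2 (J = (¼)*134 = 67/2 ≈ 33.500)
v = -129437/2 (v = 284*(-228) + 67/2 = -64752 + 67/2 = -129437/2 ≈ -64719.)
1/v = 1/(-129437/2) = -2/129437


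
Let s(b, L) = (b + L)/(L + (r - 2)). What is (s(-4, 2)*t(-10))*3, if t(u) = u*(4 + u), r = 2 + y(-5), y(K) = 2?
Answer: -90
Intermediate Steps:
r = 4 (r = 2 + 2 = 4)
s(b, L) = (L + b)/(2 + L) (s(b, L) = (b + L)/(L + (4 - 2)) = (L + b)/(L + 2) = (L + b)/(2 + L))
(s(-4, 2)*t(-10))*3 = (((2 - 4)/(2 + 2))*(-10*(4 - 10)))*3 = ((-2/4)*(-10*(-6)))*3 = (((1/4)*(-2))*60)*3 = -1/2*60*3 = -30*3 = -90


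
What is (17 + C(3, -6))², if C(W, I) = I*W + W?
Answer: 4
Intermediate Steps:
C(W, I) = W + I*W
(17 + C(3, -6))² = (17 + 3*(1 - 6))² = (17 + 3*(-5))² = (17 - 15)² = 2² = 4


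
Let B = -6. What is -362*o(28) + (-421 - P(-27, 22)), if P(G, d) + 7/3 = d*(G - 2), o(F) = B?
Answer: 7174/3 ≈ 2391.3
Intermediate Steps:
o(F) = -6
P(G, d) = -7/3 + d*(-2 + G) (P(G, d) = -7/3 + d*(G - 2) = -7/3 + d*(-2 + G))
-362*o(28) + (-421 - P(-27, 22)) = -362*(-6) + (-421 - (-7/3 - 2*22 - 27*22)) = 2172 + (-421 - (-7/3 - 44 - 594)) = 2172 + (-421 - 1*(-1921/3)) = 2172 + (-421 + 1921/3) = 2172 + 658/3 = 7174/3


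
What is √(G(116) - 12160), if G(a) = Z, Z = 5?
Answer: I*√12155 ≈ 110.25*I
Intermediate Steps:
G(a) = 5
√(G(116) - 12160) = √(5 - 12160) = √(-12155) = I*√12155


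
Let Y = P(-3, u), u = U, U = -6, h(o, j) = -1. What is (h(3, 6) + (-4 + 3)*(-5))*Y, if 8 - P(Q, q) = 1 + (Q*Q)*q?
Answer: 244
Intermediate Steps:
u = -6
P(Q, q) = 7 - q*Q² (P(Q, q) = 8 - (1 + (Q*Q)*q) = 8 - (1 + Q²*q) = 8 - (1 + q*Q²) = 8 + (-1 - q*Q²) = 7 - q*Q²)
Y = 61 (Y = 7 - 1*(-6)*(-3)² = 7 - 1*(-6)*9 = 7 + 54 = 61)
(h(3, 6) + (-4 + 3)*(-5))*Y = (-1 + (-4 + 3)*(-5))*61 = (-1 - 1*(-5))*61 = (-1 + 5)*61 = 4*61 = 244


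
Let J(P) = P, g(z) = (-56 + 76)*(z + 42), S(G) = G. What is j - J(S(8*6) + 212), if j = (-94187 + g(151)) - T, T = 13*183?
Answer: -92966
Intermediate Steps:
g(z) = 840 + 20*z (g(z) = 20*(42 + z) = 840 + 20*z)
T = 2379
j = -92706 (j = (-94187 + (840 + 20*151)) - 1*2379 = (-94187 + (840 + 3020)) - 2379 = (-94187 + 3860) - 2379 = -90327 - 2379 = -92706)
j - J(S(8*6) + 212) = -92706 - (8*6 + 212) = -92706 - (48 + 212) = -92706 - 1*260 = -92706 - 260 = -92966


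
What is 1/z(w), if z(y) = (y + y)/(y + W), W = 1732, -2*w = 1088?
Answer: -297/272 ≈ -1.0919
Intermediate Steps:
w = -544 (w = -1/2*1088 = -544)
z(y) = 2*y/(1732 + y) (z(y) = (y + y)/(y + 1732) = (2*y)/(1732 + y) = 2*y/(1732 + y))
1/z(w) = 1/(2*(-544)/(1732 - 544)) = 1/(2*(-544)/1188) = 1/(2*(-544)*(1/1188)) = 1/(-272/297) = -297/272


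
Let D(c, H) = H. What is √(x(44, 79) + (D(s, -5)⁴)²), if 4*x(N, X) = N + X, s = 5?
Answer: 17*√5407/2 ≈ 625.02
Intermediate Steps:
x(N, X) = N/4 + X/4 (x(N, X) = (N + X)/4 = N/4 + X/4)
√(x(44, 79) + (D(s, -5)⁴)²) = √(((¼)*44 + (¼)*79) + ((-5)⁴)²) = √((11 + 79/4) + 625²) = √(123/4 + 390625) = √(1562623/4) = 17*√5407/2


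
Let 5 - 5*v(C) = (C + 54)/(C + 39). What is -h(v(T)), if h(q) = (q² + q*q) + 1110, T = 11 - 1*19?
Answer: -26691512/24025 ≈ -1111.0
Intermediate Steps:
T = -8 (T = 11 - 19 = -8)
v(C) = 1 - (54 + C)/(5*(39 + C)) (v(C) = 1 - (C + 54)/(5*(C + 39)) = 1 - (54 + C)/(5*(39 + C)))
h(q) = 1110 + 2*q² (h(q) = (q² + q²) + 1110 = 2*q² + 1110 = 1110 + 2*q²)
-h(v(T)) = -(1110 + 2*((141 + 4*(-8))/(5*(39 - 8)))²) = -(1110 + 2*((⅕)*(141 - 32)/31)²) = -(1110 + 2*((⅕)*(1/31)*109)²) = -(1110 + 2*(109/155)²) = -(1110 + 2*(11881/24025)) = -(1110 + 23762/24025) = -1*26691512/24025 = -26691512/24025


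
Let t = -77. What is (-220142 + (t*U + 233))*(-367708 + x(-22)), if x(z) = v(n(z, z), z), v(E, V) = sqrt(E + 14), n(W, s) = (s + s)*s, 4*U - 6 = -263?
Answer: 79043155169 - 859847*sqrt(982)/4 ≈ 7.9036e+10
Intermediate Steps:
U = -257/4 (U = 3/2 + (1/4)*(-263) = 3/2 - 263/4 = -257/4 ≈ -64.250)
n(W, s) = 2*s**2 (n(W, s) = (2*s)*s = 2*s**2)
v(E, V) = sqrt(14 + E)
x(z) = sqrt(14 + 2*z**2)
(-220142 + (t*U + 233))*(-367708 + x(-22)) = (-220142 + (-77*(-257/4) + 233))*(-367708 + sqrt(14 + 2*(-22)**2)) = (-220142 + (19789/4 + 233))*(-367708 + sqrt(14 + 2*484)) = (-220142 + 20721/4)*(-367708 + sqrt(14 + 968)) = -859847*(-367708 + sqrt(982))/4 = 79043155169 - 859847*sqrt(982)/4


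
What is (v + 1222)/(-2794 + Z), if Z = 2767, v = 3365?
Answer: -1529/9 ≈ -169.89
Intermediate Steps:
(v + 1222)/(-2794 + Z) = (3365 + 1222)/(-2794 + 2767) = 4587/(-27) = 4587*(-1/27) = -1529/9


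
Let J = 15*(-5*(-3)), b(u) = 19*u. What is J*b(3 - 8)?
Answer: -21375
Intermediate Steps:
J = 225 (J = 15*15 = 225)
J*b(3 - 8) = 225*(19*(3 - 8)) = 225*(19*(-5)) = 225*(-95) = -21375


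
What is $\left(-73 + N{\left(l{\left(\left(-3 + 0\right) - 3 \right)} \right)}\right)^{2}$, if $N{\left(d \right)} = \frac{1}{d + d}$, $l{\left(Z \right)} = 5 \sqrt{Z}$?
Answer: $\frac{\left(4380 + i \sqrt{6}\right)^{2}}{3600} \approx 5329.0 + 5.9604 i$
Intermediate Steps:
$N{\left(d \right)} = \frac{1}{2 d}$
$\left(-73 + N{\left(l{\left(\left(-3 + 0\right) - 3 \right)} \right)}\right)^{2} = \left(-73 + \frac{1}{2 \cdot 5 \sqrt{\left(-3 + 0\right) - 3}}\right)^{2} = \left(-73 + \frac{1}{2 \cdot 5 \sqrt{-3 - 3}}\right)^{2} = \left(-73 + \frac{1}{2 \cdot 5 \sqrt{-6}}\right)^{2} = \left(-73 + \frac{1}{2 \cdot 5 i \sqrt{6}}\right)^{2} = \left(-73 + \frac{\left(- \frac{1}{30}\right) i \sqrt{6}}{2}\right)^{2} = \left(-73 - \frac{i \sqrt{6}}{60}\right)^{2}$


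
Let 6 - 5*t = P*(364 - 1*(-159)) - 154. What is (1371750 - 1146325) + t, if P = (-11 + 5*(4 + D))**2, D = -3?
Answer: 1108457/5 ≈ 2.2169e+5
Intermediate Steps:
P = 36 (P = (-11 + 5*(4 - 3))**2 = (-11 + 5*1)**2 = (-11 + 5)**2 = (-6)**2 = 36)
t = -18668/5 (t = 6/5 - (36*(364 - 1*(-159)) - 154)/5 = 6/5 - (36*(364 + 159) - 154)/5 = 6/5 - (36*523 - 154)/5 = 6/5 - (18828 - 154)/5 = 6/5 - 1/5*18674 = 6/5 - 18674/5 = -18668/5 ≈ -3733.6)
(1371750 - 1146325) + t = (1371750 - 1146325) - 18668/5 = 225425 - 18668/5 = 1108457/5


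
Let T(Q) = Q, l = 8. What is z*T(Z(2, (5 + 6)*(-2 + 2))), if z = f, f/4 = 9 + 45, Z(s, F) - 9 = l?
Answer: 3672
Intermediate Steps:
Z(s, F) = 17 (Z(s, F) = 9 + 8 = 17)
f = 216 (f = 4*(9 + 45) = 4*54 = 216)
z = 216
z*T(Z(2, (5 + 6)*(-2 + 2))) = 216*17 = 3672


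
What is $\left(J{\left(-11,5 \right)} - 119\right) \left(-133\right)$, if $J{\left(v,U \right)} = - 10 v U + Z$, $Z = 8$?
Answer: $-58387$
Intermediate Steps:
$J{\left(v,U \right)} = 8 - 10 U v$ ($J{\left(v,U \right)} = - 10 v U + 8 = - 10 U v + 8 = 8 - 10 U v$)
$\left(J{\left(-11,5 \right)} - 119\right) \left(-133\right) = \left(\left(8 - 50 \left(-11\right)\right) - 119\right) \left(-133\right) = \left(\left(8 + 550\right) - 119\right) \left(-133\right) = \left(558 - 119\right) \left(-133\right) = 439 \left(-133\right) = -58387$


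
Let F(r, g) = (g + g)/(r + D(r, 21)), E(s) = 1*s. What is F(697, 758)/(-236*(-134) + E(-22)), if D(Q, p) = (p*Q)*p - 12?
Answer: 379/2433843831 ≈ 1.5572e-7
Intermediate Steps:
E(s) = s
D(Q, p) = -12 + Q*p² (D(Q, p) = (Q*p)*p - 12 = Q*p² - 12 = -12 + Q*p²)
F(r, g) = 2*g/(-12 + 442*r) (F(r, g) = (g + g)/(r + (-12 + r*21²)) = (2*g)/(r + (-12 + r*441)) = (2*g)/(r + (-12 + 441*r)) = (2*g)/(-12 + 442*r) = 2*g/(-12 + 442*r))
F(697, 758)/(-236*(-134) + E(-22)) = (758/(-6 + 221*697))/(-236*(-134) - 22) = (758/(-6 + 154037))/(31624 - 22) = (758/154031)/31602 = (758*(1/154031))*(1/31602) = (758/154031)*(1/31602) = 379/2433843831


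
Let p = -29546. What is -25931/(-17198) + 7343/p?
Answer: 159968103/127033027 ≈ 1.2593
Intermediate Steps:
-25931/(-17198) + 7343/p = -25931/(-17198) + 7343/(-29546) = -25931*(-1/17198) + 7343*(-1/29546) = 25931/17198 - 7343/29546 = 159968103/127033027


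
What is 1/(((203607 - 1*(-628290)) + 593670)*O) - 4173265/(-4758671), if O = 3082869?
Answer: 18340816560447444266/20913580106343200133 ≈ 0.87698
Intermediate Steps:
1/(((203607 - 1*(-628290)) + 593670)*O) - 4173265/(-4758671) = 1/(((203607 - 1*(-628290)) + 593670)*3082869) - 4173265/(-4758671) = (1/3082869)/((203607 + 628290) + 593670) - 4173265*(-1/4758671) = (1/3082869)/(831897 + 593670) + 4173265/4758671 = (1/3082869)/1425567 + 4173265/4758671 = (1/1425567)*(1/3082869) + 4173265/4758671 = 1/4394836311723 + 4173265/4758671 = 18340816560447444266/20913580106343200133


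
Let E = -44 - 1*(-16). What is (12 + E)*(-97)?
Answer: 1552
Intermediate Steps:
E = -28 (E = -44 + 16 = -28)
(12 + E)*(-97) = (12 - 28)*(-97) = -16*(-97) = 1552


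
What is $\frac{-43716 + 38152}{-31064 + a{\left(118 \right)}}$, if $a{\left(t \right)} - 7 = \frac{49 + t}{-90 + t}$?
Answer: $\frac{155792}{869429} \approx 0.17919$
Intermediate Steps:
$a{\left(t \right)} = 7 + \frac{49 + t}{-90 + t}$
$\frac{-43716 + 38152}{-31064 + a{\left(118 \right)}} = \frac{-43716 + 38152}{-31064 + \frac{-581 + 8 \cdot 118}{-90 + 118}} = - \frac{5564}{-31064 + \frac{-581 + 944}{28}} = - \frac{5564}{-31064 + \frac{1}{28} \cdot 363} = - \frac{5564}{-31064 + \frac{363}{28}} = - \frac{5564}{- \frac{869429}{28}} = \left(-5564\right) \left(- \frac{28}{869429}\right) = \frac{155792}{869429}$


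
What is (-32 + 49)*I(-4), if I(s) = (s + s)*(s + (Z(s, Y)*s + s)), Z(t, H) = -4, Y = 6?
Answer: -1088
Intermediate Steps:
I(s) = -4*s**2 (I(s) = (s + s)*(s + (-4*s + s)) = (2*s)*(s - 3*s) = (2*s)*(-2*s) = -4*s**2)
(-32 + 49)*I(-4) = (-32 + 49)*(-4*(-4)**2) = 17*(-4*16) = 17*(-64) = -1088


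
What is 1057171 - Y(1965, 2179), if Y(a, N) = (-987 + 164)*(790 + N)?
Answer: 3500658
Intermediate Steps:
Y(a, N) = -650170 - 823*N (Y(a, N) = -823*(790 + N) = -650170 - 823*N)
1057171 - Y(1965, 2179) = 1057171 - (-650170 - 823*2179) = 1057171 - (-650170 - 1793317) = 1057171 - 1*(-2443487) = 1057171 + 2443487 = 3500658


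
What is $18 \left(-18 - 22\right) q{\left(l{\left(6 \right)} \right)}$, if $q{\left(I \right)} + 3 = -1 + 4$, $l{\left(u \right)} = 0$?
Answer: $0$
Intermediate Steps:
$q{\left(I \right)} = 0$ ($q{\left(I \right)} = -3 + \left(-1 + 4\right) = -3 + 3 = 0$)
$18 \left(-18 - 22\right) q{\left(l{\left(6 \right)} \right)} = 18 \left(-18 - 22\right) 0 = 18 \left(-40\right) 0 = \left(-720\right) 0 = 0$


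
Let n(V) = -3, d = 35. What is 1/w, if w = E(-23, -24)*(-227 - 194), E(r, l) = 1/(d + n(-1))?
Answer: -32/421 ≈ -0.076010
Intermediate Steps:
E(r, l) = 1/32 (E(r, l) = 1/(35 - 3) = 1/32)
w = -421/32 (w = (-227 - 194)/32 = (1/32)*(-421) = -421/32 ≈ -13.156)
1/w = 1/(-421/32) = -32/421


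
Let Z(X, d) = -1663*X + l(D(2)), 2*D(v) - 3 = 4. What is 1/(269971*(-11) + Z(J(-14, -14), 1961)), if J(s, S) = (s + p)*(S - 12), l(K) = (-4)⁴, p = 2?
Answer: -1/3488281 ≈ -2.8667e-7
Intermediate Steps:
D(v) = 7/2 (D(v) = 3/2 + (½)*4 = 3/2 + 2 = 7/2)
l(K) = 256
J(s, S) = (-12 + S)*(2 + s) (J(s, S) = (s + 2)*(S - 12) = (2 + s)*(-12 + S) = (-12 + S)*(2 + s))
Z(X, d) = 256 - 1663*X (Z(X, d) = -1663*X + 256 = 256 - 1663*X)
1/(269971*(-11) + Z(J(-14, -14), 1961)) = 1/(269971*(-11) + (256 - 1663*(-24 - 12*(-14) + 2*(-14) - 14*(-14)))) = 1/(-2969681 + (256 - 1663*(-24 + 168 - 28 + 196))) = 1/(-2969681 + (256 - 1663*312)) = 1/(-2969681 + (256 - 518856)) = 1/(-2969681 - 518600) = 1/(-3488281) = -1/3488281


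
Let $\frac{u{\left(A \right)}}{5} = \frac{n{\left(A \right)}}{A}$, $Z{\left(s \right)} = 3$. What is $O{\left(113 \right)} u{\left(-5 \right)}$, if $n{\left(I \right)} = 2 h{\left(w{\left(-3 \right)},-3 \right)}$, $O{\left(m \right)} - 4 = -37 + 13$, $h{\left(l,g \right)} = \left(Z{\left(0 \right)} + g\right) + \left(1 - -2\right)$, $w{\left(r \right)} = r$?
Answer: $120$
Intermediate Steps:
$h{\left(l,g \right)} = 6 + g$ ($h{\left(l,g \right)} = \left(3 + g\right) + \left(1 - -2\right) = \left(3 + g\right) + \left(1 + 2\right) = \left(3 + g\right) + 3 = 6 + g$)
$O{\left(m \right)} = -20$ ($O{\left(m \right)} = 4 + \left(-37 + 13\right) = 4 - 24 = -20$)
$n{\left(I \right)} = 6$ ($n{\left(I \right)} = 2 \left(6 - 3\right) = 2 \cdot 3 = 6$)
$u{\left(A \right)} = \frac{30}{A}$ ($u{\left(A \right)} = 5 \frac{6}{A} = \frac{30}{A}$)
$O{\left(113 \right)} u{\left(-5 \right)} = - 20 \frac{30}{-5} = - 20 \cdot 30 \left(- \frac{1}{5}\right) = \left(-20\right) \left(-6\right) = 120$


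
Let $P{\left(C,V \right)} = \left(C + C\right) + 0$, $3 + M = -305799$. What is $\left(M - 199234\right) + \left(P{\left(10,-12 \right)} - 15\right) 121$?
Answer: $-504431$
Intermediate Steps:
$M = -305802$ ($M = -3 - 305799 = -305802$)
$P{\left(C,V \right)} = 2 C$ ($P{\left(C,V \right)} = 2 C + 0 = 2 C$)
$\left(M - 199234\right) + \left(P{\left(10,-12 \right)} - 15\right) 121 = \left(-305802 - 199234\right) + \left(2 \cdot 10 - 15\right) 121 = -505036 + \left(20 - 15\right) 121 = -505036 + 5 \cdot 121 = -505036 + 605 = -504431$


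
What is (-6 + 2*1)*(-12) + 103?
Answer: 151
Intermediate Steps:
(-6 + 2*1)*(-12) + 103 = (-6 + 2)*(-12) + 103 = -4*(-12) + 103 = 48 + 103 = 151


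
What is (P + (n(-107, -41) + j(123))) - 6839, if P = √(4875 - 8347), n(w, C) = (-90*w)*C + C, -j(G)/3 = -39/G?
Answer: -16470071/41 + 4*I*√217 ≈ -4.0171e+5 + 58.924*I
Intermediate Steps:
j(G) = 117/G (j(G) = -(-117)/G = 117/G)
n(w, C) = C - 90*C*w (n(w, C) = -90*C*w + C = C - 90*C*w)
P = 4*I*√217 (P = √(-3472) = 4*I*√217 ≈ 58.924*I)
(P + (n(-107, -41) + j(123))) - 6839 = (4*I*√217 + (-41*(1 - 90*(-107)) + 117/123)) - 6839 = (4*I*√217 + (-41*(1 + 9630) + 117*(1/123))) - 6839 = (4*I*√217 + (-41*9631 + 39/41)) - 6839 = (4*I*√217 + (-394871 + 39/41)) - 6839 = (4*I*√217 - 16189672/41) - 6839 = (-16189672/41 + 4*I*√217) - 6839 = -16470071/41 + 4*I*√217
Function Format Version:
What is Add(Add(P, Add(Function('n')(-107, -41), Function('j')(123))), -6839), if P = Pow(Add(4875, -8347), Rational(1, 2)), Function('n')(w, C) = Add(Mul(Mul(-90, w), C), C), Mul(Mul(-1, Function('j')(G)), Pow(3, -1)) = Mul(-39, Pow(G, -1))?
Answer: Add(Rational(-16470071, 41), Mul(4, I, Pow(217, Rational(1, 2)))) ≈ Add(-4.0171e+5, Mul(58.924, I))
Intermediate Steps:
Function('j')(G) = Mul(117, Pow(G, -1)) (Function('j')(G) = Mul(-3, Mul(-39, Pow(G, -1))) = Mul(117, Pow(G, -1)))
Function('n')(w, C) = Add(C, Mul(-90, C, w)) (Function('n')(w, C) = Add(Mul(-90, C, w), C) = Add(C, Mul(-90, C, w)))
P = Mul(4, I, Pow(217, Rational(1, 2))) (P = Pow(-3472, Rational(1, 2)) = Mul(4, I, Pow(217, Rational(1, 2))) ≈ Mul(58.924, I))
Add(Add(P, Add(Function('n')(-107, -41), Function('j')(123))), -6839) = Add(Add(Mul(4, I, Pow(217, Rational(1, 2))), Add(Mul(-41, Add(1, Mul(-90, -107))), Mul(117, Pow(123, -1)))), -6839) = Add(Add(Mul(4, I, Pow(217, Rational(1, 2))), Add(Mul(-41, Add(1, 9630)), Mul(117, Rational(1, 123)))), -6839) = Add(Add(Mul(4, I, Pow(217, Rational(1, 2))), Add(Mul(-41, 9631), Rational(39, 41))), -6839) = Add(Add(Mul(4, I, Pow(217, Rational(1, 2))), Add(-394871, Rational(39, 41))), -6839) = Add(Add(Mul(4, I, Pow(217, Rational(1, 2))), Rational(-16189672, 41)), -6839) = Add(Add(Rational(-16189672, 41), Mul(4, I, Pow(217, Rational(1, 2)))), -6839) = Add(Rational(-16470071, 41), Mul(4, I, Pow(217, Rational(1, 2))))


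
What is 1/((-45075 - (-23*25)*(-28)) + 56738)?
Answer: -1/4437 ≈ -0.00022538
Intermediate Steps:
1/((-45075 - (-23*25)*(-28)) + 56738) = 1/((-45075 - (-575)*(-28)) + 56738) = 1/((-45075 - 1*16100) + 56738) = 1/((-45075 - 16100) + 56738) = 1/(-61175 + 56738) = 1/(-4437) = -1/4437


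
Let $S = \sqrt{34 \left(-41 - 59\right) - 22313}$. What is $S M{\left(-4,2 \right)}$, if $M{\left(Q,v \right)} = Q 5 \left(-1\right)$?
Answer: $60 i \sqrt{2857} \approx 3207.1 i$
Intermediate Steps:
$M{\left(Q,v \right)} = - 5 Q$ ($M{\left(Q,v \right)} = Q \left(-5\right) = - 5 Q$)
$S = 3 i \sqrt{2857}$ ($S = \sqrt{34 \left(-100\right) - 22313} = \sqrt{-3400 - 22313} = \sqrt{-25713} = 3 i \sqrt{2857} \approx 160.35 i$)
$S M{\left(-4,2 \right)} = 3 i \sqrt{2857} \left(\left(-5\right) \left(-4\right)\right) = 3 i \sqrt{2857} \cdot 20 = 60 i \sqrt{2857}$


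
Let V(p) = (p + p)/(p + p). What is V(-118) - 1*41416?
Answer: -41415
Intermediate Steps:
V(p) = 1 (V(p) = (2*p)/((2*p)) = (2*p)*(1/(2*p)) = 1)
V(-118) - 1*41416 = 1 - 1*41416 = 1 - 41416 = -41415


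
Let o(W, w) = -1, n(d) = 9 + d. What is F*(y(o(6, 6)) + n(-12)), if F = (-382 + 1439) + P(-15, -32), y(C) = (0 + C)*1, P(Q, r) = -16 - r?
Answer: -4292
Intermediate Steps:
y(C) = C (y(C) = C*1 = C)
F = 1073 (F = (-382 + 1439) + (-16 - 1*(-32)) = 1057 + (-16 + 32) = 1057 + 16 = 1073)
F*(y(o(6, 6)) + n(-12)) = 1073*(-1 + (9 - 12)) = 1073*(-1 - 3) = 1073*(-4) = -4292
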